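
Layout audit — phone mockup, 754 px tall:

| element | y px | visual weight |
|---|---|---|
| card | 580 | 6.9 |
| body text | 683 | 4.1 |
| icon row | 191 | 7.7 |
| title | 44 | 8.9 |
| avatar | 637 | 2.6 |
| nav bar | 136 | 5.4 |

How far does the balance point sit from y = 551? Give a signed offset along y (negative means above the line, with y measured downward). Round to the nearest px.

≈ -240 px

Σw = 6.9 + 4.1 + 7.7 + 8.9 + 2.6 + 5.4 = 35.6.
y-moment: 6.9·580 + 4.1·683 + 7.7·191 + 8.9·44 + 2.6·637 + 5.4·136 = 11055.2; centroid 11055.2/35.6 ≈ 310.54.
Offset from y = 551: 310.54 − 551 ≈ -240.46.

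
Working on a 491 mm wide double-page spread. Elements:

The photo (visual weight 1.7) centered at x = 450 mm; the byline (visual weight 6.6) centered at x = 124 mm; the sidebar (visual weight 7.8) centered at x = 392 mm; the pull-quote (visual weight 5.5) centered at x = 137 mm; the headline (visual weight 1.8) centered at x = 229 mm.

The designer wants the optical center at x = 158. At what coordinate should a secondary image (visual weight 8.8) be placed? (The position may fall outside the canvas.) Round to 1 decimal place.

x ≈ -81.7

After adding the secondary image, total weight = 1.7 + 6.6 + 7.8 + 5.5 + 1.8 + 8.8 = 32.2.
Along x: (5806.7 + 8.8·x) / 32.2 = 158 (existing moment 1.7·450 + 6.6·124 + 7.8·392 + 5.5·137 + 1.8·229 = 5806.7) ⇒ x = (5087.6 − 5806.7) / 8.8 ≈ -81.72.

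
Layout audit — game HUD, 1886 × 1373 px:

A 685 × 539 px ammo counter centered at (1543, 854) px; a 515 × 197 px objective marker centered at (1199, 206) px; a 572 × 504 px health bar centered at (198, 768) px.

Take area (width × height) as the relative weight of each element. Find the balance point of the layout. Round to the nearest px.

Taking area as weight: ammo counter 685·539 = 369215, objective marker 515·197 = 101455, health bar 572·504 = 288288. Sum 758958.
Σw·x = 369215·1543 + 101455·1199 + 288288·198 = 748424314, so x̄ = 748424314/758958 ≈ 986.12.
Σw·y = 369215·854 + 101455·206 + 288288·768 = 557614524, so ȳ = 557614524/758958 ≈ 734.71.

(986, 735)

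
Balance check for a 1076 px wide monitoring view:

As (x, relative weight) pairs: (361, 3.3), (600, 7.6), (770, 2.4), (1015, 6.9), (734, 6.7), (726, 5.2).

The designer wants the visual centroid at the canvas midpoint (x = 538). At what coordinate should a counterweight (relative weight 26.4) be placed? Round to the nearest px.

With the counterweight, Σw becomes 3.3 + 7.6 + 2.4 + 6.9 + 6.7 + 5.2 + 26.4 = 58.5.
Along x: (23295.8 + 26.4·x) / 58.5 = 538 (existing moment 3.3·361 + 7.6·600 + 2.4·770 + 6.9·1015 + 6.7·734 + 5.2·726 = 23295.8) ⇒ x = (31473.0 − 23295.8) / 26.4 ≈ 309.74.

x ≈ 310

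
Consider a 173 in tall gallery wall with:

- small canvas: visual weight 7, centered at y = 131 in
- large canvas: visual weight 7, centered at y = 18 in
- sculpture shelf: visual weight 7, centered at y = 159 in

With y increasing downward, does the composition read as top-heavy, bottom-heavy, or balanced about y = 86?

Weights sum to 7 + 7 + 7 = 21.
y: (7·131 + 7·18 + 7·159) / 21 = 2156 / 21 ≈ 102.67
Since 102.7 is below (larger y than) 86, the composition reads bottom-heavy.

bottom-heavy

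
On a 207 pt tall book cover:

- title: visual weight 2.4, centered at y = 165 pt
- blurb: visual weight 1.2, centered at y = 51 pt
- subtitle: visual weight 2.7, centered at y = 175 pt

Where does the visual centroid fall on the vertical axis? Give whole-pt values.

Weights sum to 2.4 + 1.2 + 2.7 = 6.3.
Σw·y = 2.4·165 + 1.2·51 + 2.7·175 = 929.7, so ȳ = 929.7/6.3 ≈ 147.57.

y ≈ 148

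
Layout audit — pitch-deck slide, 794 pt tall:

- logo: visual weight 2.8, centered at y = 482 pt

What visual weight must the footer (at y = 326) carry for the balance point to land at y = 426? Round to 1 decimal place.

w ≈ 1.6

Known: weight 2.8 with moment 2.8·482 = 1349.6.
Set Σw·y/Σw = 426: (1349.6 + 326w) = 426·(2.8 + w).
So w = (426·2.8 − 1349.6)/(326 − 426) = -156.8/-100 ≈ 1.57.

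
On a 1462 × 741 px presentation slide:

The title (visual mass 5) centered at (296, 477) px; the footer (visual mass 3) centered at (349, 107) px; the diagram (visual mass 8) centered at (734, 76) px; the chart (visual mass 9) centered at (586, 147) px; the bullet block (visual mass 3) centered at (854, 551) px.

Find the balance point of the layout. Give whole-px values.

Total weight = 5 + 3 + 8 + 9 + 3 = 28.
x: (5·296 + 3·349 + 8·734 + 9·586 + 3·854) / 28 = 16235 / 28 ≈ 579.82
y: (5·477 + 3·107 + 8·76 + 9·147 + 3·551) / 28 = 6290 / 28 ≈ 224.64

(580, 225)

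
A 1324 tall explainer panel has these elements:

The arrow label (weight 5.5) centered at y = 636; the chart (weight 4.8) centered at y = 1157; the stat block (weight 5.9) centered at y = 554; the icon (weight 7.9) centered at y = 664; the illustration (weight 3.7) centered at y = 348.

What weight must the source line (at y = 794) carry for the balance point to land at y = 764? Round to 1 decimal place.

Known weights sum to 5.5 + 4.8 + 5.9 + 7.9 + 3.7 = 27.8; their moment is 5.5·636 + 4.8·1157 + 5.9·554 + 7.9·664 + 3.7·348 = 18853.4.
For the centroid to hit 764: (18853.4 + w·794) / (27.8 + w) = 764.
Rearranging, w·(794 − 764) = 764·27.8 − 18853.4 = 2385.8, so w ≈ 2385.8/30 = 79.53.

w ≈ 79.5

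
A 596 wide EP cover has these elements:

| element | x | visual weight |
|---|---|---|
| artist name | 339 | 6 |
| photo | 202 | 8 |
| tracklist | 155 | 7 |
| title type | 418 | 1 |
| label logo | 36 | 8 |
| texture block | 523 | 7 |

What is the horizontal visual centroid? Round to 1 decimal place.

x ≈ 246.0

Weights sum to 6 + 8 + 7 + 1 + 8 + 7 = 37.
Σw·x = 6·339 + 8·202 + 7·155 + 1·418 + 8·36 + 7·523 = 9102, so x̄ = 9102/37 ≈ 246.00.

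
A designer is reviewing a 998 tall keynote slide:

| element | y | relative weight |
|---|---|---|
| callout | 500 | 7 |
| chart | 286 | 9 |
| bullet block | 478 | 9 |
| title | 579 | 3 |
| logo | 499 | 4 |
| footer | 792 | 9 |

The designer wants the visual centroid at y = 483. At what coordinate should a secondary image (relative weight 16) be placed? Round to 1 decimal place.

y ≈ 393.4

After adding the secondary image, total weight = 7 + 9 + 9 + 3 + 4 + 9 + 16 = 57.
y: target moment 57×483 = 27531; current 7·500 + 9·286 + 9·478 + 3·579 + 4·499 + 9·792 = 21237; the secondary image supplies 6294, so y = 6294/16 ≈ 393.38.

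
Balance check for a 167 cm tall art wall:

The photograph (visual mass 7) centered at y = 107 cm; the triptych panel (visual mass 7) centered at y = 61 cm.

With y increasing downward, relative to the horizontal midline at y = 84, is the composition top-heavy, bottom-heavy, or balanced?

Weights sum to 7 + 7 = 14.
y: (7·107 + 7·61) / 14 = 1176 / 14 ≈ 84.00
That equals the midline 84 — balanced.

balanced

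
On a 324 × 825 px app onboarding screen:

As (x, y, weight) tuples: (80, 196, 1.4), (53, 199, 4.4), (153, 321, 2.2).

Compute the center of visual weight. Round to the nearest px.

Weights sum to 1.4 + 4.4 + 2.2 = 8.0.
x: (1.4·80 + 4.4·53 + 2.2·153) / 8.0 = 681.8 / 8.0 ≈ 85.23
y: (1.4·196 + 4.4·199 + 2.2·321) / 8.0 = 1856.2 / 8.0 ≈ 232.03

(85, 232)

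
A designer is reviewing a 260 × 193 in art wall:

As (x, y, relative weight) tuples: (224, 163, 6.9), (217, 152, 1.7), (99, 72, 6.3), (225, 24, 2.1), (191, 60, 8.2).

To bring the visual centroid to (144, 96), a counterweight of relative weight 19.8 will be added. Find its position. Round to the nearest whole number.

(96, 98)

New total weight: (6.9 + 1.7 + 6.3 + 2.1 + 8.2) + 19.8 = 45.0.
Along x: (4576.9 + 19.8·x) / 45.0 = 144 (existing moment 6.9·224 + 1.7·217 + 6.3·99 + 2.1·225 + 8.2·191 = 4576.9) ⇒ x = (6480.0 − 4576.9) / 19.8 ≈ 96.12.
Along y: (2379.1 + 19.8·y) / 45.0 = 96 (existing moment 6.9·163 + 1.7·152 + 6.3·72 + 2.1·24 + 8.2·60 = 2379.1) ⇒ y = (4320.0 − 2379.1) / 19.8 ≈ 98.03.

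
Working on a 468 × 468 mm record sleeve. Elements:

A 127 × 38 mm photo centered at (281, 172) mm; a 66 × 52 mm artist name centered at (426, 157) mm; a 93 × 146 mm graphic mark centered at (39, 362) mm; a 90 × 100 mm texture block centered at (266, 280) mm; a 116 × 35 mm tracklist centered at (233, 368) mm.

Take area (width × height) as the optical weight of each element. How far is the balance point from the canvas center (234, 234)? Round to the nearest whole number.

Areas: photo 127·38 = 4826, artist name 66·52 = 3432, graphic mark 93·146 = 13578, texture block 90·100 = 9000, tracklist 116·35 = 4060. Total weight = 34896.
x: (4826·281 + 3432·426 + 13578·39 + 9000·266 + 4060·233) / 34896 = 6687660 / 34896 ≈ 191.65
y: (4826·172 + 3432·157 + 13578·362 + 9000·280 + 4060·368) / 34896 = 10298212 / 34896 ≈ 295.11
Offset from (234, 234): Δx ≈ -42.35, Δy ≈ 61.11; distance = √(Δx² + Δy²) ≈ 74.35.

≈ 74 mm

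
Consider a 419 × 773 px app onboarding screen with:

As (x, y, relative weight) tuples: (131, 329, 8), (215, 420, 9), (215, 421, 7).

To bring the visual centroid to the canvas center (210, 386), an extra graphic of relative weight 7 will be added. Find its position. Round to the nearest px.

With the extra graphic, Σw becomes 8 + 9 + 7 + 7 = 31.
Along x: (4488 + 7·x) / 31 = 210 (existing moment 8·131 + 9·215 + 7·215 = 4488) ⇒ x = (6510 − 4488) / 7 ≈ 288.86.
Along y: (9359 + 7·y) / 31 = 386 (existing moment 8·329 + 9·420 + 7·421 = 9359) ⇒ y = (11966 − 9359) / 7 ≈ 372.43.

(289, 372)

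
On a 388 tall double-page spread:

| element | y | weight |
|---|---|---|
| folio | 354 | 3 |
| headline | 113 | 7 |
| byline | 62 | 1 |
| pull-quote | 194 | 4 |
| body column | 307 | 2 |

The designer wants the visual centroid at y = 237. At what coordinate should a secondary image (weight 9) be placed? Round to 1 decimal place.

After adding the secondary image, total weight = 3 + 7 + 1 + 4 + 2 + 9 = 26.
y: need Σw·y = 26·237 = 6162. Existing = 3·354 + 7·113 + 1·62 + 4·194 + 2·307 = 3305. Remainder 2857 / 9 ≈ 317.44.

y ≈ 317.4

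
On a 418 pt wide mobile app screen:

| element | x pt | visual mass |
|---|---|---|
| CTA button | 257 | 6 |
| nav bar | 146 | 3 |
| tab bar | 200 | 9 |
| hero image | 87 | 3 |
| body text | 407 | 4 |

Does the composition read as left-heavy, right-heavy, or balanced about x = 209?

right-heavy

Σw = 6 + 3 + 9 + 3 + 4 = 25.
Σw·x = 6·257 + 3·146 + 9·200 + 3·87 + 4·407 = 5669, so x̄ = 5669/25 ≈ 226.76.
226.8 vs midline 209 → right-heavy.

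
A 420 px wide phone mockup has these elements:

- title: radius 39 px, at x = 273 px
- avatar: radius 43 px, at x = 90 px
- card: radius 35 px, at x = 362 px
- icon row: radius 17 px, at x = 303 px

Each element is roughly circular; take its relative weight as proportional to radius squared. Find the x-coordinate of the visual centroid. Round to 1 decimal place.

Weights ∝ r²: title 39² = 1521, avatar 43² = 1849, card 35² = 1225, icon row 17² = 289; Σw = 4884.
x: (1521·273 + 1849·90 + 1225·362 + 289·303) / 4884 = 1112660 / 4884 ≈ 227.82

x ≈ 227.8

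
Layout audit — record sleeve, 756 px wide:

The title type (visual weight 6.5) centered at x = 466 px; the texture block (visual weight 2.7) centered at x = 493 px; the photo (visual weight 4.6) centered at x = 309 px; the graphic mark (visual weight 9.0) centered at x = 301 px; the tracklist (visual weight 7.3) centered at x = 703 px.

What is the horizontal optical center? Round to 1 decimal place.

x ≈ 452.6

Σw = 6.5 + 2.7 + 4.6 + 9.0 + 7.3 = 30.1.
Σw·x = 6.5·466 + 2.7·493 + 4.6·309 + 9.0·301 + 7.3·703 = 13622.4, so x̄ = 13622.4/30.1 ≈ 452.57.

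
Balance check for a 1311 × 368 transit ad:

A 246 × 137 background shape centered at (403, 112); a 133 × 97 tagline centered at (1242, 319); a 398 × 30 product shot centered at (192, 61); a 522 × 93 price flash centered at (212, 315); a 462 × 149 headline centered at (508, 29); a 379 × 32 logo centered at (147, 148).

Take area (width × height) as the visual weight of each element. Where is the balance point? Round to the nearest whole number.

(420, 147)

Taking area as weight: background shape 246·137 = 33702, tagline 133·97 = 12901, product shot 398·30 = 11940, price flash 522·93 = 48546, headline 462·149 = 68838, logo 379·32 = 12128. Sum 188055.
Σw·x = 78941700; x̄ = 78941700/188055 ≈ 419.78.
y: moment 27701619 / weight 188055 ≈ 147.31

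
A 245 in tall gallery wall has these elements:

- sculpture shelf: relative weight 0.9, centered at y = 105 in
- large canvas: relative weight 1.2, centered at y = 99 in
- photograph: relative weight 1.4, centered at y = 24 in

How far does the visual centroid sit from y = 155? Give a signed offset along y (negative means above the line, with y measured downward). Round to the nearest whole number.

≈ -84 in

Weights sum to 0.9 + 1.2 + 1.4 = 3.5.
y: (0.9·105 + 1.2·99 + 1.4·24) / 3.5 = 246.9 / 3.5 ≈ 70.54
Difference: 70.54 − 155 ≈ -84.46.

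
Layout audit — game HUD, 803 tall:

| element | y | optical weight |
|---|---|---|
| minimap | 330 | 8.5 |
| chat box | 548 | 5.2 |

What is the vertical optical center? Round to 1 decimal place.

Total weight = 8.5 + 5.2 = 13.7.
y-moment: 8.5·330 + 5.2·548 = 5654.6; centroid 5654.6/13.7 ≈ 412.74.

y ≈ 412.7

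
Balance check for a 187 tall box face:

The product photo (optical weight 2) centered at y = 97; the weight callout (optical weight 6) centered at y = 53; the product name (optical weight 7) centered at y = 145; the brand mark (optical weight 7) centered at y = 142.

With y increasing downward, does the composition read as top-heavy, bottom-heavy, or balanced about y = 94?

bottom-heavy

Σw = 2 + 6 + 7 + 7 = 22.
Σw·y = 2·97 + 6·53 + 7·145 + 7·142 = 2521, so ȳ = 2521/22 ≈ 114.59.
114.6 vs midline 94 → bottom-heavy.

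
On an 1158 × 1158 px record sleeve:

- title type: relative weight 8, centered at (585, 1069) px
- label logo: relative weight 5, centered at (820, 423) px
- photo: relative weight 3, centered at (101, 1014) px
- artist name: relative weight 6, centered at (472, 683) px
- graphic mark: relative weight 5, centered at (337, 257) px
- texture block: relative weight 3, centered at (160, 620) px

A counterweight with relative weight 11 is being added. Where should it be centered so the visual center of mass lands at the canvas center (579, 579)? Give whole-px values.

(878, 253)

After adding the counterweight, total weight = 8 + 5 + 3 + 6 + 5 + 3 + 11 = 41.
x: target moment 41×579 = 23739; current 8·585 + 5·820 + 3·101 + 6·472 + 5·337 + 3·160 = 14080; the counterweight supplies 9659, so x = 9659/11 ≈ 878.09.
y: target moment 41×579 = 23739; current 8·1069 + 5·423 + 3·1014 + 6·683 + 5·257 + 3·620 = 20952; the counterweight supplies 2787, so y = 2787/11 ≈ 253.36.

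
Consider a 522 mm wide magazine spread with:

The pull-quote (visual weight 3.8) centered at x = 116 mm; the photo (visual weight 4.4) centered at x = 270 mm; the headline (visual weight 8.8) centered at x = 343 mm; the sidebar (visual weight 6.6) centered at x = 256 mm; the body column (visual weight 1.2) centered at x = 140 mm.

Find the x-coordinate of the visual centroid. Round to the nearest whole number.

x ≈ 262

Weights sum to 3.8 + 4.4 + 8.8 + 6.6 + 1.2 = 24.8.
x-moment: 3.8·116 + 4.4·270 + 8.8·343 + 6.6·256 + 1.2·140 = 6504.8; centroid 6504.8/24.8 ≈ 262.29.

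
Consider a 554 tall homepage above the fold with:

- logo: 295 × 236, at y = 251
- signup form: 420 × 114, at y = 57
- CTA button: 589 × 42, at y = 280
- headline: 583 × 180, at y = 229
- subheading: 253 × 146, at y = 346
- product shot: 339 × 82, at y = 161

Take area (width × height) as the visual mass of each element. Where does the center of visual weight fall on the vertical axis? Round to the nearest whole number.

y ≈ 219

Taking area as weight: logo 295·236 = 69620, signup form 420·114 = 47880, CTA button 589·42 = 24738, headline 583·180 = 104940, subheading 253·146 = 36938, product shot 339·82 = 27798. Sum 311914.
y: moment 68417706 / weight 311914 ≈ 219.35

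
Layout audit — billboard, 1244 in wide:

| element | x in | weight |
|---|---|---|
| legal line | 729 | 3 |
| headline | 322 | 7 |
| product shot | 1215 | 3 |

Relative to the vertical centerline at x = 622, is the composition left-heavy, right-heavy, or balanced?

balanced

Weights sum to 3 + 7 + 3 = 13.
x: (3·729 + 7·322 + 3·1215) / 13 = 8086 / 13 ≈ 622.00
622.00 = 622 exactly: balanced.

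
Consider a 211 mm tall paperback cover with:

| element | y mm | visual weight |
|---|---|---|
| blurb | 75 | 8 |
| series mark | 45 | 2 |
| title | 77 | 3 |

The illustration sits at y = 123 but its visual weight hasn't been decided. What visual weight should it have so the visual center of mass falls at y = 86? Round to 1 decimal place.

Existing Σw = 13 (8 + 2 + 3); existing moment 8·75 + 2·45 + 3·77 = 921.
Balance at y = 86 requires (921 + w·123) / (13 + w) = 86.
So w = (86·13 − 921)/(123 − 86) = 197/37 ≈ 5.32.

w ≈ 5.3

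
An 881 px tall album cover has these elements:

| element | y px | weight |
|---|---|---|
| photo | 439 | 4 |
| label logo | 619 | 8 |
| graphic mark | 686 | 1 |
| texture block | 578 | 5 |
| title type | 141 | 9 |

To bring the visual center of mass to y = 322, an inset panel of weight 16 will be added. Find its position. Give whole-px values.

New total weight: (4 + 8 + 1 + 5 + 9) + 16 = 43.
y: target moment 43×322 = 13846; current 4·439 + 8·619 + 1·686 + 5·578 + 9·141 = 11553; the inset panel supplies 2293, so y = 2293/16 ≈ 143.31.

y ≈ 143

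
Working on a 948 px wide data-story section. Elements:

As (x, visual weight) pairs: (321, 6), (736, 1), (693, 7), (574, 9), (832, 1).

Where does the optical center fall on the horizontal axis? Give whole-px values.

Total weight = 6 + 1 + 7 + 9 + 1 = 24.
x-moment: 6·321 + 1·736 + 7·693 + 9·574 + 1·832 = 13511; centroid 13511/24 ≈ 562.96.

x ≈ 563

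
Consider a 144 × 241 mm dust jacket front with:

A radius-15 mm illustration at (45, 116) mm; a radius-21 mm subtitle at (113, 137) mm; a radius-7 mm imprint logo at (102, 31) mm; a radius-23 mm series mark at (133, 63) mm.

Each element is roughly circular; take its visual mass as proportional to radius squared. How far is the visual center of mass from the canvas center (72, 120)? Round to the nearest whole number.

Weights ∝ r²: illustration 15² = 225, subtitle 21² = 441, imprint logo 7² = 49, series mark 23² = 529; Σw = 1244.
x-moment: 225·45 + 441·113 + 49·102 + 529·133 = 135313; centroid 135313/1244 ≈ 108.77.
y-moment: 225·116 + 441·137 + 49·31 + 529·63 = 121363; centroid 121363/1244 ≈ 97.56.
From (72, 120): dx = 36.77, dy = -22.44, so the distance is √(dx²+dy²) ≈ 43.08.

≈ 43 mm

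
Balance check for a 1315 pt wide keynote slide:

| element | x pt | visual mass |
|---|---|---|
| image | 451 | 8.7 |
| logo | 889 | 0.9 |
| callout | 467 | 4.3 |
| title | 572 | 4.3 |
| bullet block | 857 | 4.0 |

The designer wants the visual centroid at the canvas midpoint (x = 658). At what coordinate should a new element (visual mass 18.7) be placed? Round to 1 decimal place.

New total weight: (8.7 + 0.9 + 4.3 + 4.3 + 4.0) + 18.7 = 40.9.
x: target moment 40.9×658 = 26912.2; current 8.7·451 + 0.9·889 + 4.3·467 + 4.3·572 + 4.0·857 = 12619.5; the new element supplies 14292.7, so x = 14292.7/18.7 ≈ 764.32.

x ≈ 764.3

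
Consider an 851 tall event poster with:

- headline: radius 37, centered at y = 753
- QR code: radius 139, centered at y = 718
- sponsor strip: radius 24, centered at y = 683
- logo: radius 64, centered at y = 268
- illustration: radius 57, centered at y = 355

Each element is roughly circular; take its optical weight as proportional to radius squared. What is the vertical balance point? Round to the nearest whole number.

Weights ∝ r²: headline 37² = 1369, QR code 139² = 19321, sponsor strip 24² = 576, logo 64² = 4096, illustration 57² = 3249; Σw = 28611.
Σw·y = 1369·753 + 19321·718 + 576·683 + 4096·268 + 3249·355 = 17547866, so ȳ = 17547866/28611 ≈ 613.33.

y ≈ 613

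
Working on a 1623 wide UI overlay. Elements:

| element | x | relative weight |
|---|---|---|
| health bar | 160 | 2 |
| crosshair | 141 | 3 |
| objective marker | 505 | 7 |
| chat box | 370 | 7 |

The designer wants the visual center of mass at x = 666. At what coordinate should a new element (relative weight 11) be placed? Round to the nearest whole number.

With the new element, Σw becomes 2 + 3 + 7 + 7 + 11 = 30.
x: target moment 30×666 = 19980; current 2·160 + 3·141 + 7·505 + 7·370 = 6868; the new element supplies 13112, so x = 13112/11 ≈ 1192.00.

x ≈ 1192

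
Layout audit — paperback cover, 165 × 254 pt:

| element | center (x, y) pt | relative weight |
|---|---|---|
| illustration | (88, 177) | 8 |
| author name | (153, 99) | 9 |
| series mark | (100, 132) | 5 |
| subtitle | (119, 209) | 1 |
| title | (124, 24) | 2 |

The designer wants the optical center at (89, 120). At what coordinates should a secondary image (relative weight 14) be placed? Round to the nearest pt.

After adding the secondary image, total weight = 8 + 9 + 5 + 1 + 2 + 14 = 39.
x: need Σw·x = 39·89 = 3471. Existing = 8·88 + 9·153 + 5·100 + 1·119 + 2·124 = 2948. Remainder 523 / 14 ≈ 37.36.
y: need Σw·y = 39·120 = 4680. Existing = 8·177 + 9·99 + 5·132 + 1·209 + 2·24 = 3224. Remainder 1456 / 14 ≈ 104.00.

(37, 104)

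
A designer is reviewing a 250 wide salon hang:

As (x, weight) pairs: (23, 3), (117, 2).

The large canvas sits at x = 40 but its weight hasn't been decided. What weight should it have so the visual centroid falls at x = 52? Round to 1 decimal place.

w ≈ 3.6

Fixed elements: Σw = 3 + 2 = 5, Σw·x = 3·23 + 2·117 = 303.
For the centroid to hit 52: (303 + w·40) / (5 + w) = 52.
Solving: w = (52·5 − 303) / (40 − 52) = -43 / -12 ≈ 3.58.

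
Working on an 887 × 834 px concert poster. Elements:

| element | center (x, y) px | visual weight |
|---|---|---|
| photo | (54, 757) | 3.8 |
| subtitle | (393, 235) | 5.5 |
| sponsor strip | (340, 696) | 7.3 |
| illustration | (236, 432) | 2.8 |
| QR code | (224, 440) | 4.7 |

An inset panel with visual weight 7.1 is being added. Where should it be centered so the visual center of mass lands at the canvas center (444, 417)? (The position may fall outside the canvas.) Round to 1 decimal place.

With the inset panel, Σw becomes 3.8 + 5.5 + 7.3 + 2.8 + 4.7 + 7.1 = 31.2.
x: target moment 31.2×444 = 13852.8; current 3.8·54 + 5.5·393 + 7.3·340 + 2.8·236 + 4.7·224 = 6562.3; the inset panel supplies 7290.5, so x = 7290.5/7.1 ≈ 1026.83.
y: target moment 31.2×417 = 13010.4; current 3.8·757 + 5.5·235 + 7.3·696 + 2.8·432 + 4.7·440 = 12527.5; the inset panel supplies 482.9, so y = 482.9/7.1 ≈ 68.01.

(1026.8, 68.0)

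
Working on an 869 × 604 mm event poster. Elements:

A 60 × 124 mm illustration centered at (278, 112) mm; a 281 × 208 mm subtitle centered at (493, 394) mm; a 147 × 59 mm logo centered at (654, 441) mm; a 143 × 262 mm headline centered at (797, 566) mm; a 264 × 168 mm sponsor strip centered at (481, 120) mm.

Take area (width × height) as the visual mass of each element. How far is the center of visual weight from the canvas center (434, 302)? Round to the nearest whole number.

Taking area as weight: illustration 60·124 = 7440, subtitle 281·208 = 58448, logo 147·59 = 8673, headline 143·262 = 37466, sponsor strip 264·168 = 44352. Sum 156379.
Σw·x = 7440·278 + 58448·493 + 8673·654 + 37466·797 + 44352·481 = 87749040, so x̄ = 87749040/156379 ≈ 561.13.
Σw·y = 7440·112 + 58448·394 + 8673·441 + 37466·566 + 44352·120 = 54214581, so ȳ = 54214581/156379 ≈ 346.69.
Relative to (434, 302): Δ = (127.13, 44.69); |Δ| = √(127.13² + 44.69²) ≈ 134.76.

≈ 135 mm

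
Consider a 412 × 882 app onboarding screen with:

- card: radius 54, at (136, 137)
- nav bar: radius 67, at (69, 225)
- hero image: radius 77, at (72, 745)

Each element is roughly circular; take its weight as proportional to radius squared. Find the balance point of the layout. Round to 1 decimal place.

Weights ∝ r²: card 54² = 2916, nav bar 67² = 4489, hero image 77² = 5929; Σw = 13334.
Σw·x = 2916·136 + 4489·69 + 5929·72 = 1133205, so x̄ = 1133205/13334 ≈ 84.99.
Σw·y = 2916·137 + 4489·225 + 5929·745 = 5826622, so ȳ = 5826622/13334 ≈ 436.97.

(85.0, 437.0)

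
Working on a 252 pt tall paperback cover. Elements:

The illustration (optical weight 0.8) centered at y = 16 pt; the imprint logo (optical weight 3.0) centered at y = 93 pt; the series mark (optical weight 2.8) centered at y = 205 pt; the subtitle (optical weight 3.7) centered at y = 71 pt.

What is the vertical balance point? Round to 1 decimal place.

Σw = 0.8 + 3.0 + 2.8 + 3.7 = 10.3.
Σw·y = 0.8·16 + 3.0·93 + 2.8·205 + 3.7·71 = 1128.5, so ȳ = 1128.5/10.3 ≈ 109.56.

y ≈ 109.6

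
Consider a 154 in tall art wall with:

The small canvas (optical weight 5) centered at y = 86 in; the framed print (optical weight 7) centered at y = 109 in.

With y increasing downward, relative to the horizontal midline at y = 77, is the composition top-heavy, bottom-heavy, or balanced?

Σw = 5 + 7 = 12.
y: (5·86 + 7·109) / 12 = 1193 / 12 ≈ 99.42
99.4 vs midline 77 → bottom-heavy.

bottom-heavy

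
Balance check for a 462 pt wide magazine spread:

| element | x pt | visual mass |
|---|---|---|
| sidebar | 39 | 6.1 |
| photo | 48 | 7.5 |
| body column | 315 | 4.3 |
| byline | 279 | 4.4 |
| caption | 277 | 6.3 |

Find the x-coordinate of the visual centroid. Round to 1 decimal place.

Weights sum to 6.1 + 7.5 + 4.3 + 4.4 + 6.3 = 28.6.
x: (6.1·39 + 7.5·48 + 4.3·315 + 4.4·279 + 6.3·277) / 28.6 = 4925.1 / 28.6 ≈ 172.21

x ≈ 172.2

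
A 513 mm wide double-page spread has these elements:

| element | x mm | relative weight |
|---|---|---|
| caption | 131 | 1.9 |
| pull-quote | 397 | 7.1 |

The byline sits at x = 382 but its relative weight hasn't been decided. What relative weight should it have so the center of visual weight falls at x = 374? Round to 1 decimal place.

w ≈ 37.3

Existing Σw = 9.0 (1.9 + 7.1); existing moment 1.9·131 + 7.1·397 = 3067.6.
Set Σw·x/Σw = 374: (3067.6 + 382w) = 374·(9.0 + w).
Solving: w = (374·9.0 − 3067.6) / (382 − 374) = 298.4 / 8 ≈ 37.30.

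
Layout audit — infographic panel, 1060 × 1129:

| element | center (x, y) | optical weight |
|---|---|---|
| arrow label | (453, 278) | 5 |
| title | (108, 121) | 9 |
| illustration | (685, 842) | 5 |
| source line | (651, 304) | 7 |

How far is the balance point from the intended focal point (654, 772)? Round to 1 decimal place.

≈ 486.7

Weights sum to 5 + 9 + 5 + 7 = 26.
x: (5·453 + 9·108 + 5·685 + 7·651) / 26 = 11219 / 26 ≈ 431.50
y: (5·278 + 9·121 + 5·842 + 7·304) / 26 = 8817 / 26 ≈ 339.12
From (654, 772): dx = -222.50, dy = -432.88, so the distance is √(dx²+dy²) ≈ 486.72.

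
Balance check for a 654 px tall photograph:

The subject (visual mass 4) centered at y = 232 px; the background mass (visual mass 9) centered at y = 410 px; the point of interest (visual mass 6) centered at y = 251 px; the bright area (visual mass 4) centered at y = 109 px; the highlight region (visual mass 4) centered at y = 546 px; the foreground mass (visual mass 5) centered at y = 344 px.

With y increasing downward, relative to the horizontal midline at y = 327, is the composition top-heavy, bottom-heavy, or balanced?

balanced

Σw = 4 + 9 + 6 + 4 + 4 + 5 = 32.
Σw·y = 10464; ȳ = 10464/32 ≈ 327.00.
The centroid 327.00 matches the midline at 327, so the layout is balanced.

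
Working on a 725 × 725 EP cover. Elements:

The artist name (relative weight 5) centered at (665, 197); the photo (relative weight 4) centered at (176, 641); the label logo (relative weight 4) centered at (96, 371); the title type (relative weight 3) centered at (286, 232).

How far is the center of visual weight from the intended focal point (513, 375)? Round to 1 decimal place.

≈ 184.3

Σw = 5 + 4 + 4 + 3 = 16.
Σw·x = 5·665 + 4·176 + 4·96 + 3·286 = 5271, so x̄ = 5271/16 ≈ 329.44.
Σw·y = 5·197 + 4·641 + 4·371 + 3·232 = 5729, so ȳ = 5729/16 ≈ 358.06.
From (513, 375): dx = -183.56, dy = -16.94, so the distance is √(dx²+dy²) ≈ 184.34.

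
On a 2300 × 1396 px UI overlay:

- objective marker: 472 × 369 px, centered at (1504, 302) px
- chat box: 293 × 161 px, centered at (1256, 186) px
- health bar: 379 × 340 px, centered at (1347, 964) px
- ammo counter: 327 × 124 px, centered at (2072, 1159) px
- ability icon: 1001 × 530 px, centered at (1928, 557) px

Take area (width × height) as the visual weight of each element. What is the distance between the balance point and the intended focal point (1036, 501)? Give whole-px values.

Areas → weights: objective marker 472·369 = 174168, chat box 293·161 = 47173, health bar 379·340 = 128860, ammo counter 327·124 = 40548, ability icon 1001·530 = 530530; Σw = 921279.
x: (174168·1504 + 47173·1256 + 128860·1347 + 40548·2072 + 530530·1928) / 921279 = 1601649676 / 921279 ≈ 1738.51
y: (174168·302 + 47173·186 + 128860·964 + 40548·1159 + 530530·557) / 921279 = 528094296 / 921279 ≈ 573.22
Relative to (1036, 501): Δ = (702.51, 72.22); |Δ| = √(702.51² + 72.22²) ≈ 706.21.

≈ 706 px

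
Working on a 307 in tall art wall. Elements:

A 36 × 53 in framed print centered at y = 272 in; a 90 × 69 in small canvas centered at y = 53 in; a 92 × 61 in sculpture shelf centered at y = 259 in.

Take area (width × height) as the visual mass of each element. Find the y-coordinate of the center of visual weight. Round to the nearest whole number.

y ≈ 168

Areas → weights: framed print 36·53 = 1908, small canvas 90·69 = 6210, sculpture shelf 92·61 = 5612; Σw = 13730.
Σw·y = 1908·272 + 6210·53 + 5612·259 = 2301614, so ȳ = 2301614/13730 ≈ 167.63.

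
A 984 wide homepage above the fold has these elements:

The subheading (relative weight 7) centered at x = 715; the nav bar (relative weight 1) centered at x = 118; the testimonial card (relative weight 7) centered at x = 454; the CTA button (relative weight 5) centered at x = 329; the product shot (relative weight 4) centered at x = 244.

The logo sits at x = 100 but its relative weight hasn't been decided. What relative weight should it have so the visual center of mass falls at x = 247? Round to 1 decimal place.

w ≈ 34.0

Fixed elements: Σw = 7 + 1 + 7 + 5 + 4 = 24, Σw·x = 7·715 + 1·118 + 7·454 + 5·329 + 4·244 = 10922.
Balance at x = 247 requires (10922 + w·100) / (24 + w) = 247.
Rearranging, w·(100 − 247) = 247·24 − 10922 = -4994, so w ≈ -4994/-147 = 33.97.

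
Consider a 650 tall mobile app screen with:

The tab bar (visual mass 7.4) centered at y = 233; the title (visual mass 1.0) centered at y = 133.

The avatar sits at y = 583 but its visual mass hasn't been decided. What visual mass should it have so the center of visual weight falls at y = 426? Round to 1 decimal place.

Fixed elements: Σw = 7.4 + 1.0 = 8.4, Σw·y = 7.4·233 + 1.0·133 = 1857.2.
For the centroid to hit 426: (1857.2 + w·583) / (8.4 + w) = 426.
Solving: w = (426·8.4 − 1857.2) / (583 − 426) = 1721.2 / 157 ≈ 10.96.

w ≈ 11.0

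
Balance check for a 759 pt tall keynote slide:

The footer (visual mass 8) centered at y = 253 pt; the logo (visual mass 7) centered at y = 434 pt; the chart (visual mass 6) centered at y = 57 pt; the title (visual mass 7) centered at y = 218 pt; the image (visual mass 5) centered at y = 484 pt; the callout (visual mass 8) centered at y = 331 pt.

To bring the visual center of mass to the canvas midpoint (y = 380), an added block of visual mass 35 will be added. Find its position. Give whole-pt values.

After adding the added block, total weight = 8 + 7 + 6 + 7 + 5 + 8 + 35 = 76.
y: target moment 76×380 = 28880; current 8·253 + 7·434 + 6·57 + 7·218 + 5·484 + 8·331 = 11998; the added block supplies 16882, so y = 16882/35 ≈ 482.34.

y ≈ 482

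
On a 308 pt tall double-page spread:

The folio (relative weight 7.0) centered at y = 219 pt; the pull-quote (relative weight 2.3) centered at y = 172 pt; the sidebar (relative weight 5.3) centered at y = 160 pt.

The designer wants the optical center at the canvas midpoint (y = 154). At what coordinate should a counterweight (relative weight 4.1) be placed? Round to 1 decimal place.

With the counterweight, Σw becomes 7.0 + 2.3 + 5.3 + 4.1 = 18.7.
Along y: (2776.6 + 4.1·y) / 18.7 = 154 (existing moment 7.0·219 + 2.3·172 + 5.3·160 = 2776.6) ⇒ y = (2879.8 − 2776.6) / 4.1 ≈ 25.17.

y ≈ 25.2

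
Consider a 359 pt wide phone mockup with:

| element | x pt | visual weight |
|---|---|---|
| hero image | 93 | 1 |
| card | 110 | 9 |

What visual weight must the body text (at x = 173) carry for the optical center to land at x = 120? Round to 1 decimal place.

Known weights sum to 1 + 9 = 10; their moment is 1·93 + 9·110 = 1083.
Balance at x = 120 requires (1083 + w·173) / (10 + w) = 120.
Solving: w = (120·10 − 1083) / (173 − 120) = 117 / 53 ≈ 2.21.

w ≈ 2.2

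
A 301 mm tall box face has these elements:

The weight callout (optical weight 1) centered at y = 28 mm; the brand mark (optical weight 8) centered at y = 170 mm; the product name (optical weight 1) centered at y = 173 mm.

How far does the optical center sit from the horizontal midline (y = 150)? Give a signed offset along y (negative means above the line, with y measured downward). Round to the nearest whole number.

≈ 6 mm

Total weight = 1 + 8 + 1 = 10.
y: (1·28 + 8·170 + 1·173) / 10 = 1561 / 10 ≈ 156.10
Offset from y = 150: 156.10 − 150 ≈ 6.10.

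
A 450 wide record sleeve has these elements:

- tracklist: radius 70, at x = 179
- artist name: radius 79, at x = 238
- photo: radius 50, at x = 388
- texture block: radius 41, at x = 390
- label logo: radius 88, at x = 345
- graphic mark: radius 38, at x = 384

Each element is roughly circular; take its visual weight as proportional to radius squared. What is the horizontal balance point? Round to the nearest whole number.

x ≈ 294

r² weights: tracklist 70² = 4900, artist name 79² = 6241, photo 50² = 2500, texture block 41² = 1681, label logo 88² = 7744, graphic mark 38² = 1444. Total = 24510.
x-moment: 4900·179 + 6241·238 + 2500·388 + 1681·390 + 7744·345 + 1444·384 = 7214224; centroid 7214224/24510 ≈ 294.34.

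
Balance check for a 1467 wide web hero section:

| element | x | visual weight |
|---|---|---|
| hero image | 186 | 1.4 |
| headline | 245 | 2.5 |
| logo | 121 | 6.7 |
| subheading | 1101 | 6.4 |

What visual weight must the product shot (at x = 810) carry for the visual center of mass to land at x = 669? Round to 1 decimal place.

w ≈ 18.7

Fixed elements: Σw = 1.4 + 2.5 + 6.7 + 6.4 = 17.0, Σw·x = 1.4·186 + 2.5·245 + 6.7·121 + 6.4·1101 = 8730.0.
Set Σw·x/Σw = 669: (8730.0 + 810w) = 669·(17.0 + w).
So w = (669·17.0 − 8730.0)/(810 − 669) = 2643.0/141 ≈ 18.74.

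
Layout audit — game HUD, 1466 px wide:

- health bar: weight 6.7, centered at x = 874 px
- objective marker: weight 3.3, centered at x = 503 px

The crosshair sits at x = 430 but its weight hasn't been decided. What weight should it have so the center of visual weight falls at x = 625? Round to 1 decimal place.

w ≈ 6.5

Fixed elements: Σw = 6.7 + 3.3 = 10.0, Σw·x = 6.7·874 + 3.3·503 = 7515.7.
Set Σw·x/Σw = 625: (7515.7 + 430w) = 625·(10.0 + w).
Rearranging, w·(430 − 625) = 625·10.0 − 7515.7 = -1265.7, so w ≈ -1265.7/-195 = 6.49.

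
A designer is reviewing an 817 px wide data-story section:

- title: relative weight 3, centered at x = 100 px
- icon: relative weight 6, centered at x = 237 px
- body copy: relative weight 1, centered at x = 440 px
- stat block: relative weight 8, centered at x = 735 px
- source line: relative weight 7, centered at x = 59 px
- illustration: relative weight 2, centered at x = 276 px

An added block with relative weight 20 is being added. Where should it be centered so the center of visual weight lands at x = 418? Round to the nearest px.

x ≈ 532

After adding the added block, total weight = 3 + 6 + 1 + 8 + 7 + 2 + 20 = 47.
x: target moment 47×418 = 19646; current 3·100 + 6·237 + 1·440 + 8·735 + 7·59 + 2·276 = 9007; the added block supplies 10639, so x = 10639/20 ≈ 531.95.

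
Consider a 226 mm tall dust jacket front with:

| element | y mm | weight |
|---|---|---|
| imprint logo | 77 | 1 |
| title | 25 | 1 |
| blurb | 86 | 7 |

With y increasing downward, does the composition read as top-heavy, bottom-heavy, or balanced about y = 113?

Σw = 1 + 1 + 7 = 9.
y-moment: 1·77 + 1·25 + 7·86 = 704; centroid 704/9 ≈ 78.22.
Since 78.2 is above (smaller y than) 113, the composition reads top-heavy.

top-heavy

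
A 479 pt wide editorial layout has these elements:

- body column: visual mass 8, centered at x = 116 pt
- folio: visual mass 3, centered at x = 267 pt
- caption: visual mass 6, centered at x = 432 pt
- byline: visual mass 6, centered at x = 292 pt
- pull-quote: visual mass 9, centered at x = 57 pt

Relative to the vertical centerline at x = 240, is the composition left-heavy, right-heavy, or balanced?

Total weight = 8 + 3 + 6 + 6 + 9 = 32.
x: (8·116 + 3·267 + 6·432 + 6·292 + 9·57) / 32 = 6586 / 32 ≈ 205.81
Since 205.8 is left of 240, the composition reads left-heavy.

left-heavy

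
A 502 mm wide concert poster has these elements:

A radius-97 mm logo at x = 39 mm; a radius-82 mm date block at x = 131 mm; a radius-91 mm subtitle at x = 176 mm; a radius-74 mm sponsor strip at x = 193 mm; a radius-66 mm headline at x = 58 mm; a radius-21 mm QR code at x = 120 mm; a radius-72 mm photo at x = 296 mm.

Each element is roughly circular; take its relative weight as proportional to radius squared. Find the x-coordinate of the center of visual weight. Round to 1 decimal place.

Weights ∝ r²: logo 97² = 9409, date block 82² = 6724, subtitle 91² = 8281, sponsor strip 74² = 5476, headline 66² = 4356, QR code 21² = 441, photo 72² = 5184; Σw = 39871.
x-moment: 9409·39 + 6724·131 + 8281·176 + 5476·193 + 4356·58 + 441·120 + 5184·296 = 5602151; centroid 5602151/39871 ≈ 140.51.

x ≈ 140.5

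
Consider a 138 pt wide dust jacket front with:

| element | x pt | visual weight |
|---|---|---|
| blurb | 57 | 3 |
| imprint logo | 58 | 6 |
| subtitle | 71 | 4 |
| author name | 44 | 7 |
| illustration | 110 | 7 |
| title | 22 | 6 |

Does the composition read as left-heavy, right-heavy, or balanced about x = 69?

Total weight = 3 + 6 + 4 + 7 + 7 + 6 = 33.
x: (3·57 + 6·58 + 4·71 + 7·44 + 7·110 + 6·22) / 33 = 2013 / 33 ≈ 61.00
61.0 lies left of the midline 69, so the layout is left-heavy.

left-heavy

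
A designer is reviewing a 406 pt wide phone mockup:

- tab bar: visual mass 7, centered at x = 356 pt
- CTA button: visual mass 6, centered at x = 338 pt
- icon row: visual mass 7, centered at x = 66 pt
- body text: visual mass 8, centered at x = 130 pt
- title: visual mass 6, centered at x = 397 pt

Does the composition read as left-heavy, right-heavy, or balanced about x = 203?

Σw = 7 + 6 + 7 + 8 + 6 = 34.
x-moment: 7·356 + 6·338 + 7·66 + 8·130 + 6·397 = 8404; centroid 8404/34 ≈ 247.18.
247.2 vs midline 203 → right-heavy.

right-heavy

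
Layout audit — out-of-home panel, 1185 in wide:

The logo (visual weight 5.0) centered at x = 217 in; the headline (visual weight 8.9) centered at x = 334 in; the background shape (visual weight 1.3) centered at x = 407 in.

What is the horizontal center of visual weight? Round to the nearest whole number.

x ≈ 302

Σw = 5.0 + 8.9 + 1.3 = 15.2.
x-moment: 5.0·217 + 8.9·334 + 1.3·407 = 4586.7; centroid 4586.7/15.2 ≈ 301.76.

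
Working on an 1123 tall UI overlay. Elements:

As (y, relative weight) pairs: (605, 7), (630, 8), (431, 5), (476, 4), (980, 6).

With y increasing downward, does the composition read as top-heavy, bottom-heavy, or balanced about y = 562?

bottom-heavy

Total weight = 7 + 8 + 5 + 4 + 6 = 30.
Σw·y = 7·605 + 8·630 + 5·431 + 4·476 + 6·980 = 19214, so ȳ = 19214/30 ≈ 640.47.
640.5 lies below (larger y than) the midline 562, so the layout is bottom-heavy.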